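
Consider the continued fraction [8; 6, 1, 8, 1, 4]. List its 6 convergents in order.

8/1, 49/6, 57/7, 505/62, 562/69, 2753/338

Using the convergent recurrence p_i = a_i*p_{i-1} + p_{i-2}, q_i = a_i*q_{i-1} + q_{i-2} with p_{-2}=0, p_{-1}=1, q_{-2}=1, q_{-1}=0:
  i=0: a_0=8, p_0 = 8*1 + 0 = 8, q_0 = 8*0 + 1 = 1.
  i=1: a_1=6, p_1 = 6*8 + 1 = 49, q_1 = 6*1 + 0 = 6.
  i=2: a_2=1, p_2 = 1*49 + 8 = 57, q_2 = 1*6 + 1 = 7.
  i=3: a_3=8, p_3 = 8*57 + 49 = 505, q_3 = 8*7 + 6 = 62.
  i=4: a_4=1, p_4 = 1*505 + 57 = 562, q_4 = 1*62 + 7 = 69.
  i=5: a_5=4, p_5 = 4*562 + 505 = 2753, q_5 = 4*69 + 62 = 338.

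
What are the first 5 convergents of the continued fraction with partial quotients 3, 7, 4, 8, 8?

Using the convergent recurrence p_i = a_i*p_{i-1} + p_{i-2}, q_i = a_i*q_{i-1} + q_{i-2} with p_{-2}=0, p_{-1}=1, q_{-2}=1, q_{-1}=0:
  i=0: a_0=3, p_0 = 3*1 + 0 = 3, q_0 = 3*0 + 1 = 1.
  i=1: a_1=7, p_1 = 7*3 + 1 = 22, q_1 = 7*1 + 0 = 7.
  i=2: a_2=4, p_2 = 4*22 + 3 = 91, q_2 = 4*7 + 1 = 29.
  i=3: a_3=8, p_3 = 8*91 + 22 = 750, q_3 = 8*29 + 7 = 239.
  i=4: a_4=8, p_4 = 8*750 + 91 = 6091, q_4 = 8*239 + 29 = 1941.

3/1, 22/7, 91/29, 750/239, 6091/1941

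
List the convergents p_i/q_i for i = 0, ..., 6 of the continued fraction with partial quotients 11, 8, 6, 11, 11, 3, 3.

11/1, 89/8, 545/49, 6084/547, 67469/6066, 208491/18745, 692942/62301

Using the convergent recurrence p_i = a_i*p_{i-1} + p_{i-2}, q_i = a_i*q_{i-1} + q_{i-2} with p_{-2}=0, p_{-1}=1, q_{-2}=1, q_{-1}=0:
  i=0: a_0=11, p_0 = 11*1 + 0 = 11, q_0 = 11*0 + 1 = 1.
  i=1: a_1=8, p_1 = 8*11 + 1 = 89, q_1 = 8*1 + 0 = 8.
  i=2: a_2=6, p_2 = 6*89 + 11 = 545, q_2 = 6*8 + 1 = 49.
  i=3: a_3=11, p_3 = 11*545 + 89 = 6084, q_3 = 11*49 + 8 = 547.
  i=4: a_4=11, p_4 = 11*6084 + 545 = 67469, q_4 = 11*547 + 49 = 6066.
  i=5: a_5=3, p_5 = 3*67469 + 6084 = 208491, q_5 = 3*6066 + 547 = 18745.
  i=6: a_6=3, p_6 = 3*208491 + 67469 = 692942, q_6 = 3*18745 + 6066 = 62301.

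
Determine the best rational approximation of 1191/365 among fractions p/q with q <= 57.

62/19

Expand x = 1191/365 as a continued fraction with the Euclidean algorithm:
  1191 = 3*365 + 96, so a_0 = 3.
  365 = 3*96 + 77, so a_1 = 3.
  96 = 1*77 + 19, so a_2 = 1.
  77 = 4*19 + 1, so a_3 = 4.
  19 = 19*1 + 0, so a_4 = 19.
so x = [3; 3, 1, 4, 19].
Convergents (p_i = a_i*p_{i-1} + p_{i-2}, q_i = a_i*q_{i-1} + q_{i-2} with p_{-2}=0, p_{-1}=1, q_{-2}=1, q_{-1}=0), until the denominator exceeds 57:
  i=0: a_0=3, p_0 = 3*1 + 0 = 3, q_0 = 3*0 + 1 = 1.
  i=1: a_1=3, p_1 = 3*3 + 1 = 10, q_1 = 3*1 + 0 = 3.
  i=2: a_2=1, p_2 = 1*10 + 3 = 13, q_2 = 1*3 + 1 = 4.
  i=3: a_3=4, p_3 = 4*13 + 10 = 62, q_3 = 4*4 + 3 = 19.
  i=4: a_4=19, p_4 = 19*62 + 13 = 1191, q_4 = 19*19 + 4 = 365.
q_4 = 365 > 57, so the last convergent with denominator <= 57 is p_3/q_3 = 62/19.
The closest fraction with denominator <= 57 is either p_3/q_3 or the intermediate fraction (k*p_3 + p_2)/(k*q_3 + q_2) with the largest k >= 1 whose denominator stays <= 57; these approach x as k grows, and every other convergent or intermediate fraction in range is farther away.
Largest k: floor((57 - q_2)/q_3) = floor((57 - 4)/19) = 2.
That gives (2*62 + 13)/(2*19 + 4) = 137/42.
Compare the errors: |x - 62/19| = |1191*19 - 62*365|/(365*19) = 1/6935, and |x - 137/42| = |1191*42 - 137*365|/(365*42) = 17/15330.
Cross-multiplying, 1*15330 = 15330 < 117895 = 17*6935, so 1/6935 is smaller: the convergent 62/19 is closer to x than 137/42.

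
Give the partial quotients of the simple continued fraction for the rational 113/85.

[1; 3, 28]

Run the Euclidean algorithm on 113 and 85; the successive quotients are the partial quotients a_0, a_1, ... (each step inverts the fractional part left over by the previous one):
  113 = 1*85 + 28, so a_0 = 1.
  85 = 3*28 + 1, so a_1 = 3.
  28 = 28*1 + 0, so a_2 = 28.
The remainder reaches 0 after 3 divisions, so the expansion has 3 partial quotients, read off in order.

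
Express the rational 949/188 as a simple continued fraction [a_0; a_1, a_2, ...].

Run the Euclidean algorithm on 949 and 188; the successive quotients are the partial quotients a_0, a_1, ... (each step inverts the fractional part left over by the previous one):
  949 = 5*188 + 9, so a_0 = 5.
  188 = 20*9 + 8, so a_1 = 20.
  9 = 1*8 + 1, so a_2 = 1.
  8 = 8*1 + 0, so a_3 = 8.
The remainder reaches 0 after 4 divisions, so the expansion has 4 partial quotients, read off in order.

[5; 20, 1, 8]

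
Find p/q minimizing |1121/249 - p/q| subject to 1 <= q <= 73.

9/2

Expand x = 1121/249 as a continued fraction with the Euclidean algorithm:
  1121 = 4*249 + 125, so a_0 = 4.
  249 = 1*125 + 124, so a_1 = 1.
  125 = 1*124 + 1, so a_2 = 1.
  124 = 124*1 + 0, so a_3 = 124.
so x = [4; 1, 1, 124].
Convergents (p_i = a_i*p_{i-1} + p_{i-2}, q_i = a_i*q_{i-1} + q_{i-2} with p_{-2}=0, p_{-1}=1, q_{-2}=1, q_{-1}=0), until the denominator exceeds 73:
  i=0: a_0=4, p_0 = 4*1 + 0 = 4, q_0 = 4*0 + 1 = 1.
  i=1: a_1=1, p_1 = 1*4 + 1 = 5, q_1 = 1*1 + 0 = 1.
  i=2: a_2=1, p_2 = 1*5 + 4 = 9, q_2 = 1*1 + 1 = 2.
  i=3: a_3=124, p_3 = 124*9 + 5 = 1121, q_3 = 124*2 + 1 = 249.
q_3 = 249 > 73, so the last convergent with denominator <= 73 is p_2/q_2 = 9/2.
The closest fraction with denominator <= 73 is either p_2/q_2 or the intermediate fraction (k*p_2 + p_1)/(k*q_2 + q_1) with the largest k >= 1 whose denominator stays <= 73; these approach x as k grows, and every other convergent or intermediate fraction in range is farther away.
Largest k: floor((73 - q_1)/q_2) = floor((73 - 1)/2) = 36.
That gives (36*9 + 5)/(36*2 + 1) = 329/73.
Compare the errors: |x - 9/2| = |1121*2 - 9*249|/(249*2) = 1/498, and |x - 329/73| = |1121*73 - 329*249|/(249*73) = 88/18177.
Cross-multiplying, 1*18177 = 18177 < 43824 = 88*498, so 1/498 is smaller: the convergent 9/2 is closer to x than 329/73.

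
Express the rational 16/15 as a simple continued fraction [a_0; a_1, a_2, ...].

Run the Euclidean algorithm on 16 and 15; the successive quotients are the partial quotients a_0, a_1, ... (each step inverts the fractional part left over by the previous one):
  16 = 1*15 + 1, so a_0 = 1.
  15 = 15*1 + 0, so a_1 = 15.
The remainder reaches 0 after 2 divisions, so the expansion has 2 partial quotients, read off in order.

[1; 15]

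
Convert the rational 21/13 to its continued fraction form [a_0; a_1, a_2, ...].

Run the Euclidean algorithm on 21 and 13; the successive quotients are the partial quotients a_0, a_1, ... (each step inverts the fractional part left over by the previous one):
  21 = 1*13 + 8, so a_0 = 1.
  13 = 1*8 + 5, so a_1 = 1.
  8 = 1*5 + 3, so a_2 = 1.
  5 = 1*3 + 2, so a_3 = 1.
  3 = 1*2 + 1, so a_4 = 1.
  2 = 2*1 + 0, so a_5 = 2.
The remainder reaches 0 after 6 divisions, so the expansion has 6 partial quotients, read off in order.

[1; 1, 1, 1, 1, 2]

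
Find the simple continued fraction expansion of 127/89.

[1; 2, 2, 1, 12]

Run the Euclidean algorithm on 127 and 89; the successive quotients are the partial quotients a_0, a_1, ... (each step inverts the fractional part left over by the previous one):
  127 = 1*89 + 38, so a_0 = 1.
  89 = 2*38 + 13, so a_1 = 2.
  38 = 2*13 + 12, so a_2 = 2.
  13 = 1*12 + 1, so a_3 = 1.
  12 = 12*1 + 0, so a_4 = 12.
The remainder reaches 0 after 5 divisions, so the expansion has 5 partial quotients, read off in order.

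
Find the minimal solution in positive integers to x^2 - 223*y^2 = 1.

(x, y) = (224, 15)

First expand sqrt(223) as a continued fraction. With x_i = (sqrt(223) + m_i)/d_i and (m_0, d_0) = (0, 1): a_0 = floor(sqrt(223)) = 14, since 14^2 = 196 <= 223 < 225 = 15^2.
Iterate m_{i+1} = d_i*a_i - m_i, d_{i+1} = (223 - m_{i+1}^2)/d_i, a_{i+1} = floor((a_0 + m_{i+1})/d_{i+1}):
  m_1 = 1*14 - 0 = 14, d_1 = (223 - 14^2)/1 = 27/1 = 27, a_1 = floor((14 + 14)/27) = 1.
  m_2 = 27*1 - 14 = 13, d_2 = (223 - 13^2)/27 = 54/27 = 2, a_2 = floor((14 + 13)/2) = 13.
  m_3 = 2*13 - 13 = 13, d_3 = (223 - 13^2)/2 = 54/2 = 27, a_3 = floor((14 + 13)/27) = 1.
  m_4 = 27*1 - 13 = 14, d_4 = (223 - 14^2)/27 = 27/27 = 1, a_4 = floor((14 + 14)/1) = 28.
  m_5 = 1*28 - 14 = 14, d_5 = (223 - 14^2)/1 = 27/1 = 27: (m_5, d_5) = (m_1, d_1) = (14, 27), so from here the quotients repeat a_1, ..., a_4; the period length is 4.
So sqrt(223) = [14; (1, 13, 1, 28)] with period length k = 4.
k is even, so the fundamental solution of x^2 - 223y^2 = 1 is (p_{k-1}, q_{k-1}) = (p_3, q_3); compute convergents through index 3.
Convergents (p_i = a_i*p_{i-1} + p_{i-2}, q_i = a_i*q_{i-1} + q_{i-2} with p_{-2}=0, p_{-1}=1, q_{-2}=1, q_{-1}=0):
  i=0: a_0=14, p_0 = 14*1 + 0 = 14, q_0 = 14*0 + 1 = 1.
  i=1: a_1=1, p_1 = 1*14 + 1 = 15, q_1 = 1*1 + 0 = 1.
  i=2: a_2=13, p_2 = 13*15 + 14 = 209, q_2 = 13*1 + 1 = 14.
  i=3: a_3=1, p_3 = 1*209 + 15 = 224, q_3 = 1*14 + 1 = 15.
Check: 224^2 - 223*15^2 = 50176 - 50175 = 1, so (x, y) = (224, 15) solves the equation, and by the theorem it is the least positive solution.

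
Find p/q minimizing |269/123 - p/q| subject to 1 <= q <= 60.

35/16

Expand x = 269/123 as a continued fraction with the Euclidean algorithm:
  269 = 2*123 + 23, so a_0 = 2.
  123 = 5*23 + 8, so a_1 = 5.
  23 = 2*8 + 7, so a_2 = 2.
  8 = 1*7 + 1, so a_3 = 1.
  7 = 7*1 + 0, so a_4 = 7.
so x = [2; 5, 2, 1, 7].
Convergents (p_i = a_i*p_{i-1} + p_{i-2}, q_i = a_i*q_{i-1} + q_{i-2} with p_{-2}=0, p_{-1}=1, q_{-2}=1, q_{-1}=0), until the denominator exceeds 60:
  i=0: a_0=2, p_0 = 2*1 + 0 = 2, q_0 = 2*0 + 1 = 1.
  i=1: a_1=5, p_1 = 5*2 + 1 = 11, q_1 = 5*1 + 0 = 5.
  i=2: a_2=2, p_2 = 2*11 + 2 = 24, q_2 = 2*5 + 1 = 11.
  i=3: a_3=1, p_3 = 1*24 + 11 = 35, q_3 = 1*11 + 5 = 16.
  i=4: a_4=7, p_4 = 7*35 + 24 = 269, q_4 = 7*16 + 11 = 123.
q_4 = 123 > 60, so the last convergent with denominator <= 60 is p_3/q_3 = 35/16.
The closest fraction with denominator <= 60 is either p_3/q_3 or the intermediate fraction (k*p_3 + p_2)/(k*q_3 + q_2) with the largest k >= 1 whose denominator stays <= 60; these approach x as k grows, and every other convergent or intermediate fraction in range is farther away.
Largest k: floor((60 - q_2)/q_3) = floor((60 - 11)/16) = 3.
That gives (3*35 + 24)/(3*16 + 11) = 129/59.
Compare the errors: |x - 35/16| = |269*16 - 35*123|/(123*16) = 1/1968, and |x - 129/59| = |269*59 - 129*123|/(123*59) = 4/7257.
Cross-multiplying, 1*7257 = 7257 < 7872 = 4*1968, so 1/1968 is smaller: the convergent 35/16 is closer to x than 129/59.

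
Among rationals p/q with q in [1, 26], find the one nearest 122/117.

Expand x = 122/117 as a continued fraction with the Euclidean algorithm:
  122 = 1*117 + 5, so a_0 = 1.
  117 = 23*5 + 2, so a_1 = 23.
  5 = 2*2 + 1, so a_2 = 2.
  2 = 2*1 + 0, so a_3 = 2.
so x = [1; 23, 2, 2].
Convergents (p_i = a_i*p_{i-1} + p_{i-2}, q_i = a_i*q_{i-1} + q_{i-2} with p_{-2}=0, p_{-1}=1, q_{-2}=1, q_{-1}=0), until the denominator exceeds 26:
  i=0: a_0=1, p_0 = 1*1 + 0 = 1, q_0 = 1*0 + 1 = 1.
  i=1: a_1=23, p_1 = 23*1 + 1 = 24, q_1 = 23*1 + 0 = 23.
  i=2: a_2=2, p_2 = 2*24 + 1 = 49, q_2 = 2*23 + 1 = 47.
q_2 = 47 > 26, so the last convergent with denominator <= 26 is p_1/q_1 = 24/23.
The closest fraction with denominator <= 26 is either p_1/q_1 or the intermediate fraction (k*p_1 + p_0)/(k*q_1 + q_0) with the largest k >= 1 whose denominator stays <= 26; these approach x as k grows, and every other convergent or intermediate fraction in range is farther away.
Largest k: floor((26 - q_0)/q_1) = floor((26 - 1)/23) = 1.
That gives (1*24 + 1)/(1*23 + 1) = 25/24.
Compare the errors: |x - 24/23| = |122*23 - 24*117|/(117*23) = 2/2691, and |x - 25/24| = |122*24 - 25*117|/(117*24) = 3/2808.
Cross-multiplying, 2*2808 = 5616 < 8073 = 3*2691, so 2/2691 is smaller: the convergent 24/23 is closer to x than 25/24.

24/23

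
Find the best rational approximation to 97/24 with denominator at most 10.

Expand x = 97/24 as a continued fraction with the Euclidean algorithm:
  97 = 4*24 + 1, so a_0 = 4.
  24 = 24*1 + 0, so a_1 = 24.
so x = [4; 24].
Convergents (p_i = a_i*p_{i-1} + p_{i-2}, q_i = a_i*q_{i-1} + q_{i-2} with p_{-2}=0, p_{-1}=1, q_{-2}=1, q_{-1}=0), until the denominator exceeds 10:
  i=0: a_0=4, p_0 = 4*1 + 0 = 4, q_0 = 4*0 + 1 = 1.
  i=1: a_1=24, p_1 = 24*4 + 1 = 97, q_1 = 24*1 + 0 = 24.
q_1 = 24 > 10, so the last convergent with denominator <= 10 is p_0/q_0 = 4/1.
The closest fraction with denominator <= 10 is either p_0/q_0 or the intermediate fraction (k*p_0 + p_{-1})/(k*q_0 + q_{-1}) with the largest k >= 1 whose denominator stays <= 10; these approach x as k grows, and every other convergent or intermediate fraction in range is farther away.
Largest k: floor((10 - q_{-1})/q_0) = floor((10 - 0)/1) = 10 (using the seeds p_{-1} = 1, q_{-1} = 0).
That gives (10*4 + 1)/(10*1 + 0) = 41/10.
Compare the errors: |x - 4/1| = |97*1 - 4*24|/(24*1) = 1/24, and |x - 41/10| = |97*10 - 41*24|/(24*10) = 14/240.
Cross-multiplying, 1*240 = 240 < 336 = 14*24, so 1/24 is smaller: the convergent 4/1 is closer to x than 41/10.

4/1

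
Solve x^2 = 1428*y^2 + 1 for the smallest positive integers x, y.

(x, y) = (3401, 90)

First expand sqrt(1428) as a continued fraction. With x_i = (sqrt(1428) + m_i)/d_i and (m_0, d_0) = (0, 1): a_0 = floor(sqrt(1428)) = 37, since 37^2 = 1369 <= 1428 < 1444 = 38^2.
Iterate m_{i+1} = d_i*a_i - m_i, d_{i+1} = (1428 - m_{i+1}^2)/d_i, a_{i+1} = floor((a_0 + m_{i+1})/d_{i+1}):
  m_1 = 1*37 - 0 = 37, d_1 = (1428 - 37^2)/1 = 59/1 = 59, a_1 = floor((37 + 37)/59) = 1.
  m_2 = 59*1 - 37 = 22, d_2 = (1428 - 22^2)/59 = 944/59 = 16, a_2 = floor((37 + 22)/16) = 3.
  m_3 = 16*3 - 22 = 26, d_3 = (1428 - 26^2)/16 = 752/16 = 47, a_3 = floor((37 + 26)/47) = 1.
  m_4 = 47*1 - 26 = 21, d_4 = (1428 - 21^2)/47 = 987/47 = 21, a_4 = floor((37 + 21)/21) = 2.
  m_5 = 21*2 - 21 = 21, d_5 = (1428 - 21^2)/21 = 987/21 = 47, a_5 = floor((37 + 21)/47) = 1.
  m_6 = 47*1 - 21 = 26, d_6 = (1428 - 26^2)/47 = 752/47 = 16, a_6 = floor((37 + 26)/16) = 3.
  m_7 = 16*3 - 26 = 22, d_7 = (1428 - 22^2)/16 = 944/16 = 59, a_7 = floor((37 + 22)/59) = 1.
  m_8 = 59*1 - 22 = 37, d_8 = (1428 - 37^2)/59 = 59/59 = 1, a_8 = floor((37 + 37)/1) = 74.
  m_9 = 1*74 - 37 = 37, d_9 = (1428 - 37^2)/1 = 59/1 = 59: (m_9, d_9) = (m_1, d_1) = (37, 59), so from here the quotients repeat a_1, ..., a_8; the period length is 8.
So sqrt(1428) = [37; (1, 3, 1, 2, 1, 3, 1, 74)] with period length k = 8.
k is even, so the fundamental solution of x^2 - 1428y^2 = 1 is (p_{k-1}, q_{k-1}) = (p_7, q_7); compute convergents through index 7.
Convergents (p_i = a_i*p_{i-1} + p_{i-2}, q_i = a_i*q_{i-1} + q_{i-2} with p_{-2}=0, p_{-1}=1, q_{-2}=1, q_{-1}=0):
  i=0: a_0=37, p_0 = 37*1 + 0 = 37, q_0 = 37*0 + 1 = 1.
  i=1: a_1=1, p_1 = 1*37 + 1 = 38, q_1 = 1*1 + 0 = 1.
  i=2: a_2=3, p_2 = 3*38 + 37 = 151, q_2 = 3*1 + 1 = 4.
  i=3: a_3=1, p_3 = 1*151 + 38 = 189, q_3 = 1*4 + 1 = 5.
  i=4: a_4=2, p_4 = 2*189 + 151 = 529, q_4 = 2*5 + 4 = 14.
  i=5: a_5=1, p_5 = 1*529 + 189 = 718, q_5 = 1*14 + 5 = 19.
  i=6: a_6=3, p_6 = 3*718 + 529 = 2683, q_6 = 3*19 + 14 = 71.
  i=7: a_7=1, p_7 = 1*2683 + 718 = 3401, q_7 = 1*71 + 19 = 90.
Check: 3401^2 - 1428*90^2 = 11566801 - 11566800 = 1, so (x, y) = (3401, 90) solves the equation, and by the theorem it is the least positive solution.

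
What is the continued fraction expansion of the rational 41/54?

[0; 1, 3, 6, 2]

Run the Euclidean algorithm on 41 and 54; the successive quotients are the partial quotients a_0, a_1, ... (each step inverts the fractional part left over by the previous one):
  41 = 0*54 + 41, so a_0 = 0.
  54 = 1*41 + 13, so a_1 = 1.
  41 = 3*13 + 2, so a_2 = 3.
  13 = 6*2 + 1, so a_3 = 6.
  2 = 2*1 + 0, so a_4 = 2.
The remainder reaches 0 after 5 divisions, so the expansion has 5 partial quotients, read off in order.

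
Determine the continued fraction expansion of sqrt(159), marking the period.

[12; (1, 1, 1, 1, 3, 1, 1, 1, 1, 24)]

Write x_i = (sqrt(159) + m_i)/d_i with (m_0, d_0) = (0, 1). a_0 = floor(sqrt(159)) = 12, since 12^2 = 144 <= 159 < 169 = 13^2.
Iterate m_{i+1} = d_i*a_i - m_i, d_{i+1} = (159 - m_{i+1}^2)/d_i, a_{i+1} = floor((a_0 + m_{i+1})/d_{i+1}):
  m_1 = 1*12 - 0 = 12, d_1 = (159 - 12^2)/1 = 15/1 = 15, a_1 = floor((12 + 12)/15) = 1.
  m_2 = 15*1 - 12 = 3, d_2 = (159 - 3^2)/15 = 150/15 = 10, a_2 = floor((12 + 3)/10) = 1.
  m_3 = 10*1 - 3 = 7, d_3 = (159 - 7^2)/10 = 110/10 = 11, a_3 = floor((12 + 7)/11) = 1.
  m_4 = 11*1 - 7 = 4, d_4 = (159 - 4^2)/11 = 143/11 = 13, a_4 = floor((12 + 4)/13) = 1.
  m_5 = 13*1 - 4 = 9, d_5 = (159 - 9^2)/13 = 78/13 = 6, a_5 = floor((12 + 9)/6) = 3.
  m_6 = 6*3 - 9 = 9, d_6 = (159 - 9^2)/6 = 78/6 = 13, a_6 = floor((12 + 9)/13) = 1.
  m_7 = 13*1 - 9 = 4, d_7 = (159 - 4^2)/13 = 143/13 = 11, a_7 = floor((12 + 4)/11) = 1.
  m_8 = 11*1 - 4 = 7, d_8 = (159 - 7^2)/11 = 110/11 = 10, a_8 = floor((12 + 7)/10) = 1.
  m_9 = 10*1 - 7 = 3, d_9 = (159 - 3^2)/10 = 150/10 = 15, a_9 = floor((12 + 3)/15) = 1.
  m_10 = 15*1 - 3 = 12, d_10 = (159 - 12^2)/15 = 15/15 = 1, a_10 = floor((12 + 12)/1) = 24.
  m_11 = 1*24 - 12 = 12, d_11 = (159 - 12^2)/1 = 15/1 = 15: (m_11, d_11) = (m_1, d_1) = (12, 15), so from here the quotients repeat a_1, ..., a_10; the period length is 10.
Hence the expansion of sqrt(159) is a_0 = 12 followed by the repeating block 1, 1, 1, 1, 3, 1, 1, 1, 1, 24 (period 10).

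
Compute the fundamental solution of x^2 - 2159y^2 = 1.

First expand sqrt(2159) as a continued fraction. With x_i = (sqrt(2159) + m_i)/d_i and (m_0, d_0) = (0, 1): a_0 = floor(sqrt(2159)) = 46, since 46^2 = 2116 <= 2159 < 2209 = 47^2.
Iterate m_{i+1} = d_i*a_i - m_i, d_{i+1} = (2159 - m_{i+1}^2)/d_i, a_{i+1} = floor((a_0 + m_{i+1})/d_{i+1}):
  m_1 = 1*46 - 0 = 46, d_1 = (2159 - 46^2)/1 = 43/1 = 43, a_1 = floor((46 + 46)/43) = 2.
  m_2 = 43*2 - 46 = 40, d_2 = (2159 - 40^2)/43 = 559/43 = 13, a_2 = floor((46 + 40)/13) = 6.
  m_3 = 13*6 - 40 = 38, d_3 = (2159 - 38^2)/13 = 715/13 = 55, a_3 = floor((46 + 38)/55) = 1.
  m_4 = 55*1 - 38 = 17, d_4 = (2159 - 17^2)/55 = 1870/55 = 34, a_4 = floor((46 + 17)/34) = 1.
  m_5 = 34*1 - 17 = 17, d_5 = (2159 - 17^2)/34 = 1870/34 = 55, a_5 = floor((46 + 17)/55) = 1.
  m_6 = 55*1 - 17 = 38, d_6 = (2159 - 38^2)/55 = 715/55 = 13, a_6 = floor((46 + 38)/13) = 6.
  m_7 = 13*6 - 38 = 40, d_7 = (2159 - 40^2)/13 = 559/13 = 43, a_7 = floor((46 + 40)/43) = 2.
  m_8 = 43*2 - 40 = 46, d_8 = (2159 - 46^2)/43 = 43/43 = 1, a_8 = floor((46 + 46)/1) = 92.
  m_9 = 1*92 - 46 = 46, d_9 = (2159 - 46^2)/1 = 43/1 = 43: (m_9, d_9) = (m_1, d_1) = (46, 43), so from here the quotients repeat a_1, ..., a_8; the period length is 8.
So sqrt(2159) = [46; (2, 6, 1, 1, 1, 6, 2, 92)] with period length k = 8.
k is even, so the fundamental solution of x^2 - 2159y^2 = 1 is (p_{k-1}, q_{k-1}) = (p_7, q_7); compute convergents through index 7.
Convergents (p_i = a_i*p_{i-1} + p_{i-2}, q_i = a_i*q_{i-1} + q_{i-2} with p_{-2}=0, p_{-1}=1, q_{-2}=1, q_{-1}=0):
  i=0: a_0=46, p_0 = 46*1 + 0 = 46, q_0 = 46*0 + 1 = 1.
  i=1: a_1=2, p_1 = 2*46 + 1 = 93, q_1 = 2*1 + 0 = 2.
  i=2: a_2=6, p_2 = 6*93 + 46 = 604, q_2 = 6*2 + 1 = 13.
  i=3: a_3=1, p_3 = 1*604 + 93 = 697, q_3 = 1*13 + 2 = 15.
  i=4: a_4=1, p_4 = 1*697 + 604 = 1301, q_4 = 1*15 + 13 = 28.
  i=5: a_5=1, p_5 = 1*1301 + 697 = 1998, q_5 = 1*28 + 15 = 43.
  i=6: a_6=6, p_6 = 6*1998 + 1301 = 13289, q_6 = 6*43 + 28 = 286.
  i=7: a_7=2, p_7 = 2*13289 + 1998 = 28576, q_7 = 2*286 + 43 = 615.
Check: 28576^2 - 2159*615^2 = 816587776 - 816587775 = 1, so (x, y) = (28576, 615) solves the equation, and by the theorem it is the least positive solution.

(x, y) = (28576, 615)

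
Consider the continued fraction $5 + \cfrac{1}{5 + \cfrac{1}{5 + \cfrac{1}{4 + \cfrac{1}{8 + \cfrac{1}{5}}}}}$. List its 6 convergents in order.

5/1, 26/5, 135/26, 566/109, 4663/898, 23881/4599

Using the convergent recurrence p_i = a_i*p_{i-1} + p_{i-2}, q_i = a_i*q_{i-1} + q_{i-2} with p_{-2}=0, p_{-1}=1, q_{-2}=1, q_{-1}=0:
  i=0: a_0=5, p_0 = 5*1 + 0 = 5, q_0 = 5*0 + 1 = 1.
  i=1: a_1=5, p_1 = 5*5 + 1 = 26, q_1 = 5*1 + 0 = 5.
  i=2: a_2=5, p_2 = 5*26 + 5 = 135, q_2 = 5*5 + 1 = 26.
  i=3: a_3=4, p_3 = 4*135 + 26 = 566, q_3 = 4*26 + 5 = 109.
  i=4: a_4=8, p_4 = 8*566 + 135 = 4663, q_4 = 8*109 + 26 = 898.
  i=5: a_5=5, p_5 = 5*4663 + 566 = 23881, q_5 = 5*898 + 109 = 4599.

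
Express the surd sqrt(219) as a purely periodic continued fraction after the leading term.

[14; (1, 3, 1, 28)]

Write x_i = (sqrt(219) + m_i)/d_i with (m_0, d_0) = (0, 1). a_0 = floor(sqrt(219)) = 14, since 14^2 = 196 <= 219 < 225 = 15^2.
Iterate m_{i+1} = d_i*a_i - m_i, d_{i+1} = (219 - m_{i+1}^2)/d_i, a_{i+1} = floor((a_0 + m_{i+1})/d_{i+1}):
  m_1 = 1*14 - 0 = 14, d_1 = (219 - 14^2)/1 = 23/1 = 23, a_1 = floor((14 + 14)/23) = 1.
  m_2 = 23*1 - 14 = 9, d_2 = (219 - 9^2)/23 = 138/23 = 6, a_2 = floor((14 + 9)/6) = 3.
  m_3 = 6*3 - 9 = 9, d_3 = (219 - 9^2)/6 = 138/6 = 23, a_3 = floor((14 + 9)/23) = 1.
  m_4 = 23*1 - 9 = 14, d_4 = (219 - 14^2)/23 = 23/23 = 1, a_4 = floor((14 + 14)/1) = 28.
  m_5 = 1*28 - 14 = 14, d_5 = (219 - 14^2)/1 = 23/1 = 23: (m_5, d_5) = (m_1, d_1) = (14, 23), so from here the quotients repeat a_1, ..., a_4; the period length is 4.
Hence the expansion of sqrt(219) is a_0 = 14 followed by the repeating block 1, 3, 1, 28 (period 4).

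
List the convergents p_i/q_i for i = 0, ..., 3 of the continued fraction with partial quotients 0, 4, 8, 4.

0/1, 1/4, 8/33, 33/136

Using the convergent recurrence p_i = a_i*p_{i-1} + p_{i-2}, q_i = a_i*q_{i-1} + q_{i-2} with p_{-2}=0, p_{-1}=1, q_{-2}=1, q_{-1}=0:
  i=0: a_0=0, p_0 = 0*1 + 0 = 0, q_0 = 0*0 + 1 = 1.
  i=1: a_1=4, p_1 = 4*0 + 1 = 1, q_1 = 4*1 + 0 = 4.
  i=2: a_2=8, p_2 = 8*1 + 0 = 8, q_2 = 8*4 + 1 = 33.
  i=3: a_3=4, p_3 = 4*8 + 1 = 33, q_3 = 4*33 + 4 = 136.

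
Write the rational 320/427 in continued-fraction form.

[0; 1, 2, 1, 106]

Run the Euclidean algorithm on 320 and 427; the successive quotients are the partial quotients a_0, a_1, ... (each step inverts the fractional part left over by the previous one):
  320 = 0*427 + 320, so a_0 = 0.
  427 = 1*320 + 107, so a_1 = 1.
  320 = 2*107 + 106, so a_2 = 2.
  107 = 1*106 + 1, so a_3 = 1.
  106 = 106*1 + 0, so a_4 = 106.
The remainder reaches 0 after 5 divisions, so the expansion has 5 partial quotients, read off in order.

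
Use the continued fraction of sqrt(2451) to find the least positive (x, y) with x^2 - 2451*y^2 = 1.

(x, y) = (6535, 132)

First expand sqrt(2451) as a continued fraction. With x_i = (sqrt(2451) + m_i)/d_i and (m_0, d_0) = (0, 1): a_0 = floor(sqrt(2451)) = 49, since 49^2 = 2401 <= 2451 < 2500 = 50^2.
Iterate m_{i+1} = d_i*a_i - m_i, d_{i+1} = (2451 - m_{i+1}^2)/d_i, a_{i+1} = floor((a_0 + m_{i+1})/d_{i+1}):
  m_1 = 1*49 - 0 = 49, d_1 = (2451 - 49^2)/1 = 50/1 = 50, a_1 = floor((49 + 49)/50) = 1.
  m_2 = 50*1 - 49 = 1, d_2 = (2451 - 1^2)/50 = 2450/50 = 49, a_2 = floor((49 + 1)/49) = 1.
  m_3 = 49*1 - 1 = 48, d_3 = (2451 - 48^2)/49 = 147/49 = 3, a_3 = floor((49 + 48)/3) = 32.
  m_4 = 3*32 - 48 = 48, d_4 = (2451 - 48^2)/3 = 147/3 = 49, a_4 = floor((49 + 48)/49) = 1.
  m_5 = 49*1 - 48 = 1, d_5 = (2451 - 1^2)/49 = 2450/49 = 50, a_5 = floor((49 + 1)/50) = 1.
  m_6 = 50*1 - 1 = 49, d_6 = (2451 - 49^2)/50 = 50/50 = 1, a_6 = floor((49 + 49)/1) = 98.
  m_7 = 1*98 - 49 = 49, d_7 = (2451 - 49^2)/1 = 50/1 = 50: (m_7, d_7) = (m_1, d_1) = (49, 50), so from here the quotients repeat a_1, ..., a_6; the period length is 6.
So sqrt(2451) = [49; (1, 1, 32, 1, 1, 98)] with period length k = 6.
k is even, so the fundamental solution of x^2 - 2451y^2 = 1 is (p_{k-1}, q_{k-1}) = (p_5, q_5); compute convergents through index 5.
Convergents (p_i = a_i*p_{i-1} + p_{i-2}, q_i = a_i*q_{i-1} + q_{i-2} with p_{-2}=0, p_{-1}=1, q_{-2}=1, q_{-1}=0):
  i=0: a_0=49, p_0 = 49*1 + 0 = 49, q_0 = 49*0 + 1 = 1.
  i=1: a_1=1, p_1 = 1*49 + 1 = 50, q_1 = 1*1 + 0 = 1.
  i=2: a_2=1, p_2 = 1*50 + 49 = 99, q_2 = 1*1 + 1 = 2.
  i=3: a_3=32, p_3 = 32*99 + 50 = 3218, q_3 = 32*2 + 1 = 65.
  i=4: a_4=1, p_4 = 1*3218 + 99 = 3317, q_4 = 1*65 + 2 = 67.
  i=5: a_5=1, p_5 = 1*3317 + 3218 = 6535, q_5 = 1*67 + 65 = 132.
Check: 6535^2 - 2451*132^2 = 42706225 - 42706224 = 1, so (x, y) = (6535, 132) solves the equation, and by the theorem it is the least positive solution.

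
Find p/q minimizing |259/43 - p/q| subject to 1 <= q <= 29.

175/29

Expand x = 259/43 as a continued fraction with the Euclidean algorithm:
  259 = 6*43 + 1, so a_0 = 6.
  43 = 43*1 + 0, so a_1 = 43.
so x = [6; 43].
Convergents (p_i = a_i*p_{i-1} + p_{i-2}, q_i = a_i*q_{i-1} + q_{i-2} with p_{-2}=0, p_{-1}=1, q_{-2}=1, q_{-1}=0), until the denominator exceeds 29:
  i=0: a_0=6, p_0 = 6*1 + 0 = 6, q_0 = 6*0 + 1 = 1.
  i=1: a_1=43, p_1 = 43*6 + 1 = 259, q_1 = 43*1 + 0 = 43.
q_1 = 43 > 29, so the last convergent with denominator <= 29 is p_0/q_0 = 6/1.
The closest fraction with denominator <= 29 is either p_0/q_0 or the intermediate fraction (k*p_0 + p_{-1})/(k*q_0 + q_{-1}) with the largest k >= 1 whose denominator stays <= 29; these approach x as k grows, and every other convergent or intermediate fraction in range is farther away.
Largest k: floor((29 - q_{-1})/q_0) = floor((29 - 0)/1) = 29 (using the seeds p_{-1} = 1, q_{-1} = 0).
That gives (29*6 + 1)/(29*1 + 0) = 175/29.
Compare the errors: |x - 6/1| = |259*1 - 6*43|/(43*1) = 1/43, and |x - 175/29| = |259*29 - 175*43|/(43*29) = 14/1247.
Cross-multiplying, 14*43 = 602 < 1247 = 1*1247, so 14/1247 is smaller: the intermediate fraction 175/29 is closer to x than 6/1.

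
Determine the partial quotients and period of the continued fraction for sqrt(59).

Write x_i = (sqrt(59) + m_i)/d_i with (m_0, d_0) = (0, 1). a_0 = floor(sqrt(59)) = 7, since 7^2 = 49 <= 59 < 64 = 8^2.
Iterate m_{i+1} = d_i*a_i - m_i, d_{i+1} = (59 - m_{i+1}^2)/d_i, a_{i+1} = floor((a_0 + m_{i+1})/d_{i+1}):
  m_1 = 1*7 - 0 = 7, d_1 = (59 - 7^2)/1 = 10/1 = 10, a_1 = floor((7 + 7)/10) = 1.
  m_2 = 10*1 - 7 = 3, d_2 = (59 - 3^2)/10 = 50/10 = 5, a_2 = floor((7 + 3)/5) = 2.
  m_3 = 5*2 - 3 = 7, d_3 = (59 - 7^2)/5 = 10/5 = 2, a_3 = floor((7 + 7)/2) = 7.
  m_4 = 2*7 - 7 = 7, d_4 = (59 - 7^2)/2 = 10/2 = 5, a_4 = floor((7 + 7)/5) = 2.
  m_5 = 5*2 - 7 = 3, d_5 = (59 - 3^2)/5 = 50/5 = 10, a_5 = floor((7 + 3)/10) = 1.
  m_6 = 10*1 - 3 = 7, d_6 = (59 - 7^2)/10 = 10/10 = 1, a_6 = floor((7 + 7)/1) = 14.
  m_7 = 1*14 - 7 = 7, d_7 = (59 - 7^2)/1 = 10/1 = 10: (m_7, d_7) = (m_1, d_1) = (7, 10), so from here the quotients repeat a_1, ..., a_6; the period length is 6.
Hence the expansion of sqrt(59) is a_0 = 7 followed by the repeating block 1, 2, 7, 2, 1, 14 (period 6).

[7; (1, 2, 7, 2, 1, 14)]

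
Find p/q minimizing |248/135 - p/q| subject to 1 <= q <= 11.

Expand x = 248/135 as a continued fraction with the Euclidean algorithm:
  248 = 1*135 + 113, so a_0 = 1.
  135 = 1*113 + 22, so a_1 = 1.
  113 = 5*22 + 3, so a_2 = 5.
  22 = 7*3 + 1, so a_3 = 7.
  3 = 3*1 + 0, so a_4 = 3.
so x = [1; 1, 5, 7, 3].
Convergents (p_i = a_i*p_{i-1} + p_{i-2}, q_i = a_i*q_{i-1} + q_{i-2} with p_{-2}=0, p_{-1}=1, q_{-2}=1, q_{-1}=0), until the denominator exceeds 11:
  i=0: a_0=1, p_0 = 1*1 + 0 = 1, q_0 = 1*0 + 1 = 1.
  i=1: a_1=1, p_1 = 1*1 + 1 = 2, q_1 = 1*1 + 0 = 1.
  i=2: a_2=5, p_2 = 5*2 + 1 = 11, q_2 = 5*1 + 1 = 6.
  i=3: a_3=7, p_3 = 7*11 + 2 = 79, q_3 = 7*6 + 1 = 43.
q_3 = 43 > 11, so the last convergent with denominator <= 11 is p_2/q_2 = 11/6.
The closest fraction with denominator <= 11 is either p_2/q_2 or the intermediate fraction (k*p_2 + p_1)/(k*q_2 + q_1) with the largest k >= 1 whose denominator stays <= 11; these approach x as k grows, and every other convergent or intermediate fraction in range is farther away.
Largest k: floor((11 - q_1)/q_2) = floor((11 - 1)/6) = 1.
That gives (1*11 + 2)/(1*6 + 1) = 13/7.
Compare the errors: |x - 11/6| = |248*6 - 11*135|/(135*6) = 3/810, and |x - 13/7| = |248*7 - 13*135|/(135*7) = 19/945.
Cross-multiplying, 3*945 = 2835 < 15390 = 19*810, so 3/810 is smaller: the convergent 11/6 is closer to x than 13/7.

11/6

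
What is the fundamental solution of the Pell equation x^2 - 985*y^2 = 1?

(x, y) = (332929, 10608)

First expand sqrt(985) as a continued fraction. With x_i = (sqrt(985) + m_i)/d_i and (m_0, d_0) = (0, 1): a_0 = floor(sqrt(985)) = 31, since 31^2 = 961 <= 985 < 1024 = 32^2.
Iterate m_{i+1} = d_i*a_i - m_i, d_{i+1} = (985 - m_{i+1}^2)/d_i, a_{i+1} = floor((a_0 + m_{i+1})/d_{i+1}):
  m_1 = 1*31 - 0 = 31, d_1 = (985 - 31^2)/1 = 24/1 = 24, a_1 = floor((31 + 31)/24) = 2.
  m_2 = 24*2 - 31 = 17, d_2 = (985 - 17^2)/24 = 696/24 = 29, a_2 = floor((31 + 17)/29) = 1.
  m_3 = 29*1 - 17 = 12, d_3 = (985 - 12^2)/29 = 841/29 = 29, a_3 = floor((31 + 12)/29) = 1.
  m_4 = 29*1 - 12 = 17, d_4 = (985 - 17^2)/29 = 696/29 = 24, a_4 = floor((31 + 17)/24) = 2.
  m_5 = 24*2 - 17 = 31, d_5 = (985 - 31^2)/24 = 24/24 = 1, a_5 = floor((31 + 31)/1) = 62.
  m_6 = 1*62 - 31 = 31, d_6 = (985 - 31^2)/1 = 24/1 = 24: (m_6, d_6) = (m_1, d_1) = (31, 24), so from here the quotients repeat a_1, ..., a_5; the period length is 5.
So sqrt(985) = [31; (2, 1, 1, 2, 62)] with period length k = 5.
k is odd, so (p_{k-1}, q_{k-1}) only solves x^2 - 985y^2 = -1 and the fundamental solution of x^2 - 985y^2 = 1 is (p_{2k-1}, q_{2k-1}) = (p_9, q_9); compute convergents through index 9, running through the period twice.
Convergents (p_i = a_i*p_{i-1} + p_{i-2}, q_i = a_i*q_{i-1} + q_{i-2} with p_{-2}=0, p_{-1}=1, q_{-2}=1, q_{-1}=0):
  i=0: a_0=31, p_0 = 31*1 + 0 = 31, q_0 = 31*0 + 1 = 1.
  i=1: a_1=2, p_1 = 2*31 + 1 = 63, q_1 = 2*1 + 0 = 2.
  i=2: a_2=1, p_2 = 1*63 + 31 = 94, q_2 = 1*2 + 1 = 3.
  i=3: a_3=1, p_3 = 1*94 + 63 = 157, q_3 = 1*3 + 2 = 5.
  i=4: a_4=2, p_4 = 2*157 + 94 = 408, q_4 = 2*5 + 3 = 13.
  i=5: a_5=62, p_5 = 62*408 + 157 = 25453, q_5 = 62*13 + 5 = 811.
  i=6: a_6=2, p_6 = 2*25453 + 408 = 51314, q_6 = 2*811 + 13 = 1635.
  i=7: a_7=1, p_7 = 1*51314 + 25453 = 76767, q_7 = 1*1635 + 811 = 2446.
  i=8: a_8=1, p_8 = 1*76767 + 51314 = 128081, q_8 = 1*2446 + 1635 = 4081.
  i=9: a_9=2, p_9 = 2*128081 + 76767 = 332929, q_9 = 2*4081 + 2446 = 10608.
Indeed p_4^2 - 985*q_4^2 = 166464 - 166465 = -1, not +1.
Check: 332929^2 - 985*10608^2 = 110841719041 - 110841719040 = 1, so (x, y) = (332929, 10608) solves the equation, and by the theorem it is the least positive solution.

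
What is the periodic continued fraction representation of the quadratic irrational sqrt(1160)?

[34; (17, 68)]

Write x_i = (sqrt(1160) + m_i)/d_i with (m_0, d_0) = (0, 1). a_0 = floor(sqrt(1160)) = 34, since 34^2 = 1156 <= 1160 < 1225 = 35^2.
Iterate m_{i+1} = d_i*a_i - m_i, d_{i+1} = (1160 - m_{i+1}^2)/d_i, a_{i+1} = floor((a_0 + m_{i+1})/d_{i+1}):
  m_1 = 1*34 - 0 = 34, d_1 = (1160 - 34^2)/1 = 4/1 = 4, a_1 = floor((34 + 34)/4) = 17.
  m_2 = 4*17 - 34 = 34, d_2 = (1160 - 34^2)/4 = 4/4 = 1, a_2 = floor((34 + 34)/1) = 68.
  m_3 = 1*68 - 34 = 34, d_3 = (1160 - 34^2)/1 = 4/1 = 4: (m_3, d_3) = (m_1, d_1) = (34, 4), so from here the quotients repeat a_1, a_2; the period length is 2.
Hence the expansion of sqrt(1160) is a_0 = 34 followed by the repeating block 17, 68 (period 2).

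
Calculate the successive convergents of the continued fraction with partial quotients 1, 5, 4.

1/1, 6/5, 25/21

Using the convergent recurrence p_i = a_i*p_{i-1} + p_{i-2}, q_i = a_i*q_{i-1} + q_{i-2} with p_{-2}=0, p_{-1}=1, q_{-2}=1, q_{-1}=0:
  i=0: a_0=1, p_0 = 1*1 + 0 = 1, q_0 = 1*0 + 1 = 1.
  i=1: a_1=5, p_1 = 5*1 + 1 = 6, q_1 = 5*1 + 0 = 5.
  i=2: a_2=4, p_2 = 4*6 + 1 = 25, q_2 = 4*5 + 1 = 21.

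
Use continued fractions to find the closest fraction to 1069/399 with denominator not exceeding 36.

75/28

Expand x = 1069/399 as a continued fraction with the Euclidean algorithm:
  1069 = 2*399 + 271, so a_0 = 2.
  399 = 1*271 + 128, so a_1 = 1.
  271 = 2*128 + 15, so a_2 = 2.
  128 = 8*15 + 8, so a_3 = 8.
  15 = 1*8 + 7, so a_4 = 1.
  8 = 1*7 + 1, so a_5 = 1.
  7 = 7*1 + 0, so a_6 = 7.
so x = [2; 1, 2, 8, 1, 1, 7].
Convergents (p_i = a_i*p_{i-1} + p_{i-2}, q_i = a_i*q_{i-1} + q_{i-2} with p_{-2}=0, p_{-1}=1, q_{-2}=1, q_{-1}=0), until the denominator exceeds 36:
  i=0: a_0=2, p_0 = 2*1 + 0 = 2, q_0 = 2*0 + 1 = 1.
  i=1: a_1=1, p_1 = 1*2 + 1 = 3, q_1 = 1*1 + 0 = 1.
  i=2: a_2=2, p_2 = 2*3 + 2 = 8, q_2 = 2*1 + 1 = 3.
  i=3: a_3=8, p_3 = 8*8 + 3 = 67, q_3 = 8*3 + 1 = 25.
  i=4: a_4=1, p_4 = 1*67 + 8 = 75, q_4 = 1*25 + 3 = 28.
  i=5: a_5=1, p_5 = 1*75 + 67 = 142, q_5 = 1*28 + 25 = 53.
q_5 = 53 > 36, so the last convergent with denominator <= 36 is p_4/q_4 = 75/28.
The closest fraction with denominator <= 36 is either p_4/q_4 or the intermediate fraction (k*p_4 + p_3)/(k*q_4 + q_3) with the largest k >= 1 whose denominator stays <= 36; these approach x as k grows, and every other convergent or intermediate fraction in range is farther away.
Largest k: floor((36 - q_3)/q_4) = floor((36 - 25)/28) = 0.
Since k = 0, no intermediate fraction beyond p_4/q_4 has denominator <= 36, so the convergent 75/28 is the closest (its error is |1069*28 - 75*399|/(399*28) = 7/11172).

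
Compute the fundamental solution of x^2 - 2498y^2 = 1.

First expand sqrt(2498) as a continued fraction. With x_i = (sqrt(2498) + m_i)/d_i and (m_0, d_0) = (0, 1): a_0 = floor(sqrt(2498)) = 49, since 49^2 = 2401 <= 2498 < 2500 = 50^2.
Iterate m_{i+1} = d_i*a_i - m_i, d_{i+1} = (2498 - m_{i+1}^2)/d_i, a_{i+1} = floor((a_0 + m_{i+1})/d_{i+1}):
  m_1 = 1*49 - 0 = 49, d_1 = (2498 - 49^2)/1 = 97/1 = 97, a_1 = floor((49 + 49)/97) = 1.
  m_2 = 97*1 - 49 = 48, d_2 = (2498 - 48^2)/97 = 194/97 = 2, a_2 = floor((49 + 48)/2) = 48.
  m_3 = 2*48 - 48 = 48, d_3 = (2498 - 48^2)/2 = 194/2 = 97, a_3 = floor((49 + 48)/97) = 1.
  m_4 = 97*1 - 48 = 49, d_4 = (2498 - 49^2)/97 = 97/97 = 1, a_4 = floor((49 + 49)/1) = 98.
  m_5 = 1*98 - 49 = 49, d_5 = (2498 - 49^2)/1 = 97/1 = 97: (m_5, d_5) = (m_1, d_1) = (49, 97), so from here the quotients repeat a_1, ..., a_4; the period length is 4.
So sqrt(2498) = [49; (1, 48, 1, 98)] with period length k = 4.
k is even, so the fundamental solution of x^2 - 2498y^2 = 1 is (p_{k-1}, q_{k-1}) = (p_3, q_3); compute convergents through index 3.
Convergents (p_i = a_i*p_{i-1} + p_{i-2}, q_i = a_i*q_{i-1} + q_{i-2} with p_{-2}=0, p_{-1}=1, q_{-2}=1, q_{-1}=0):
  i=0: a_0=49, p_0 = 49*1 + 0 = 49, q_0 = 49*0 + 1 = 1.
  i=1: a_1=1, p_1 = 1*49 + 1 = 50, q_1 = 1*1 + 0 = 1.
  i=2: a_2=48, p_2 = 48*50 + 49 = 2449, q_2 = 48*1 + 1 = 49.
  i=3: a_3=1, p_3 = 1*2449 + 50 = 2499, q_3 = 1*49 + 1 = 50.
Check: 2499^2 - 2498*50^2 = 6245001 - 6245000 = 1, so (x, y) = (2499, 50) solves the equation, and by the theorem it is the least positive solution.

(x, y) = (2499, 50)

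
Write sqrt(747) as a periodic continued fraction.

Write x_i = (sqrt(747) + m_i)/d_i with (m_0, d_0) = (0, 1). a_0 = floor(sqrt(747)) = 27, since 27^2 = 729 <= 747 < 784 = 28^2.
Iterate m_{i+1} = d_i*a_i - m_i, d_{i+1} = (747 - m_{i+1}^2)/d_i, a_{i+1} = floor((a_0 + m_{i+1})/d_{i+1}):
  m_1 = 1*27 - 0 = 27, d_1 = (747 - 27^2)/1 = 18/1 = 18, a_1 = floor((27 + 27)/18) = 3.
  m_2 = 18*3 - 27 = 27, d_2 = (747 - 27^2)/18 = 18/18 = 1, a_2 = floor((27 + 27)/1) = 54.
  m_3 = 1*54 - 27 = 27, d_3 = (747 - 27^2)/1 = 18/1 = 18: (m_3, d_3) = (m_1, d_1) = (27, 18), so from here the quotients repeat a_1, a_2; the period length is 2.
Hence the expansion of sqrt(747) is a_0 = 27 followed by the repeating block 3, 54 (period 2).

[27; (3, 54)]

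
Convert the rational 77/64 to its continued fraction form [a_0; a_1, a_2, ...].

[1; 4, 1, 12]

Run the Euclidean algorithm on 77 and 64; the successive quotients are the partial quotients a_0, a_1, ... (each step inverts the fractional part left over by the previous one):
  77 = 1*64 + 13, so a_0 = 1.
  64 = 4*13 + 12, so a_1 = 4.
  13 = 1*12 + 1, so a_2 = 1.
  12 = 12*1 + 0, so a_3 = 12.
The remainder reaches 0 after 4 divisions, so the expansion has 4 partial quotients, read off in order.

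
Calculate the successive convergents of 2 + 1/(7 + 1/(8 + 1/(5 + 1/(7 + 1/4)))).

Using the convergent recurrence p_i = a_i*p_{i-1} + p_{i-2}, q_i = a_i*q_{i-1} + q_{i-2} with p_{-2}=0, p_{-1}=1, q_{-2}=1, q_{-1}=0:
  i=0: a_0=2, p_0 = 2*1 + 0 = 2, q_0 = 2*0 + 1 = 1.
  i=1: a_1=7, p_1 = 7*2 + 1 = 15, q_1 = 7*1 + 0 = 7.
  i=2: a_2=8, p_2 = 8*15 + 2 = 122, q_2 = 8*7 + 1 = 57.
  i=3: a_3=5, p_3 = 5*122 + 15 = 625, q_3 = 5*57 + 7 = 292.
  i=4: a_4=7, p_4 = 7*625 + 122 = 4497, q_4 = 7*292 + 57 = 2101.
  i=5: a_5=4, p_5 = 4*4497 + 625 = 18613, q_5 = 4*2101 + 292 = 8696.

2/1, 15/7, 122/57, 625/292, 4497/2101, 18613/8696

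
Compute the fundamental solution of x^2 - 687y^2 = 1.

(x, y) = (165337, 6308)

First expand sqrt(687) as a continued fraction. With x_i = (sqrt(687) + m_i)/d_i and (m_0, d_0) = (0, 1): a_0 = floor(sqrt(687)) = 26, since 26^2 = 676 <= 687 < 729 = 27^2.
Iterate m_{i+1} = d_i*a_i - m_i, d_{i+1} = (687 - m_{i+1}^2)/d_i, a_{i+1} = floor((a_0 + m_{i+1})/d_{i+1}):
  m_1 = 1*26 - 0 = 26, d_1 = (687 - 26^2)/1 = 11/1 = 11, a_1 = floor((26 + 26)/11) = 4.
  m_2 = 11*4 - 26 = 18, d_2 = (687 - 18^2)/11 = 363/11 = 33, a_2 = floor((26 + 18)/33) = 1.
  m_3 = 33*1 - 18 = 15, d_3 = (687 - 15^2)/33 = 462/33 = 14, a_3 = floor((26 + 15)/14) = 2.
  m_4 = 14*2 - 15 = 13, d_4 = (687 - 13^2)/14 = 518/14 = 37, a_4 = floor((26 + 13)/37) = 1.
  m_5 = 37*1 - 13 = 24, d_5 = (687 - 24^2)/37 = 111/37 = 3, a_5 = floor((26 + 24)/3) = 16.
  m_6 = 3*16 - 24 = 24, d_6 = (687 - 24^2)/3 = 111/3 = 37, a_6 = floor((26 + 24)/37) = 1.
  m_7 = 37*1 - 24 = 13, d_7 = (687 - 13^2)/37 = 518/37 = 14, a_7 = floor((26 + 13)/14) = 2.
  m_8 = 14*2 - 13 = 15, d_8 = (687 - 15^2)/14 = 462/14 = 33, a_8 = floor((26 + 15)/33) = 1.
  m_9 = 33*1 - 15 = 18, d_9 = (687 - 18^2)/33 = 363/33 = 11, a_9 = floor((26 + 18)/11) = 4.
  m_10 = 11*4 - 18 = 26, d_10 = (687 - 26^2)/11 = 11/11 = 1, a_10 = floor((26 + 26)/1) = 52.
  m_11 = 1*52 - 26 = 26, d_11 = (687 - 26^2)/1 = 11/1 = 11: (m_11, d_11) = (m_1, d_1) = (26, 11), so from here the quotients repeat a_1, ..., a_10; the period length is 10.
So sqrt(687) = [26; (4, 1, 2, 1, 16, 1, 2, 1, 4, 52)] with period length k = 10.
k is even, so the fundamental solution of x^2 - 687y^2 = 1 is (p_{k-1}, q_{k-1}) = (p_9, q_9); compute convergents through index 9.
Convergents (p_i = a_i*p_{i-1} + p_{i-2}, q_i = a_i*q_{i-1} + q_{i-2} with p_{-2}=0, p_{-1}=1, q_{-2}=1, q_{-1}=0):
  i=0: a_0=26, p_0 = 26*1 + 0 = 26, q_0 = 26*0 + 1 = 1.
  i=1: a_1=4, p_1 = 4*26 + 1 = 105, q_1 = 4*1 + 0 = 4.
  i=2: a_2=1, p_2 = 1*105 + 26 = 131, q_2 = 1*4 + 1 = 5.
  i=3: a_3=2, p_3 = 2*131 + 105 = 367, q_3 = 2*5 + 4 = 14.
  i=4: a_4=1, p_4 = 1*367 + 131 = 498, q_4 = 1*14 + 5 = 19.
  i=5: a_5=16, p_5 = 16*498 + 367 = 8335, q_5 = 16*19 + 14 = 318.
  i=6: a_6=1, p_6 = 1*8335 + 498 = 8833, q_6 = 1*318 + 19 = 337.
  i=7: a_7=2, p_7 = 2*8833 + 8335 = 26001, q_7 = 2*337 + 318 = 992.
  i=8: a_8=1, p_8 = 1*26001 + 8833 = 34834, q_8 = 1*992 + 337 = 1329.
  i=9: a_9=4, p_9 = 4*34834 + 26001 = 165337, q_9 = 4*1329 + 992 = 6308.
Check: 165337^2 - 687*6308^2 = 27336323569 - 27336323568 = 1, so (x, y) = (165337, 6308) solves the equation, and by the theorem it is the least positive solution.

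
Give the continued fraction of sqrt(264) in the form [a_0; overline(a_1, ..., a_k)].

[16; overline(4, 32)]

Write x_i = (sqrt(264) + m_i)/d_i with (m_0, d_0) = (0, 1). a_0 = floor(sqrt(264)) = 16, since 16^2 = 256 <= 264 < 289 = 17^2.
Iterate m_{i+1} = d_i*a_i - m_i, d_{i+1} = (264 - m_{i+1}^2)/d_i, a_{i+1} = floor((a_0 + m_{i+1})/d_{i+1}):
  m_1 = 1*16 - 0 = 16, d_1 = (264 - 16^2)/1 = 8/1 = 8, a_1 = floor((16 + 16)/8) = 4.
  m_2 = 8*4 - 16 = 16, d_2 = (264 - 16^2)/8 = 8/8 = 1, a_2 = floor((16 + 16)/1) = 32.
  m_3 = 1*32 - 16 = 16, d_3 = (264 - 16^2)/1 = 8/1 = 8: (m_3, d_3) = (m_1, d_1) = (16, 8), so from here the quotients repeat a_1, a_2; the period length is 2.
Hence the expansion of sqrt(264) is a_0 = 16 followed by the repeating block 4, 32 (period 2).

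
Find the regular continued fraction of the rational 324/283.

[1; 6, 1, 9, 4]

Run the Euclidean algorithm on 324 and 283; the successive quotients are the partial quotients a_0, a_1, ... (each step inverts the fractional part left over by the previous one):
  324 = 1*283 + 41, so a_0 = 1.
  283 = 6*41 + 37, so a_1 = 6.
  41 = 1*37 + 4, so a_2 = 1.
  37 = 9*4 + 1, so a_3 = 9.
  4 = 4*1 + 0, so a_4 = 4.
The remainder reaches 0 after 5 divisions, so the expansion has 5 partial quotients, read off in order.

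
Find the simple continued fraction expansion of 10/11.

Run the Euclidean algorithm on 10 and 11; the successive quotients are the partial quotients a_0, a_1, ... (each step inverts the fractional part left over by the previous one):
  10 = 0*11 + 10, so a_0 = 0.
  11 = 1*10 + 1, so a_1 = 1.
  10 = 10*1 + 0, so a_2 = 10.
The remainder reaches 0 after 3 divisions, so the expansion has 3 partial quotients, read off in order.

[0; 1, 10]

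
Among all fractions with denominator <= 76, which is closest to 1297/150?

147/17

Expand x = 1297/150 as a continued fraction with the Euclidean algorithm:
  1297 = 8*150 + 97, so a_0 = 8.
  150 = 1*97 + 53, so a_1 = 1.
  97 = 1*53 + 44, so a_2 = 1.
  53 = 1*44 + 9, so a_3 = 1.
  44 = 4*9 + 8, so a_4 = 4.
  9 = 1*8 + 1, so a_5 = 1.
  8 = 8*1 + 0, so a_6 = 8.
so x = [8; 1, 1, 1, 4, 1, 8].
Convergents (p_i = a_i*p_{i-1} + p_{i-2}, q_i = a_i*q_{i-1} + q_{i-2} with p_{-2}=0, p_{-1}=1, q_{-2}=1, q_{-1}=0), until the denominator exceeds 76:
  i=0: a_0=8, p_0 = 8*1 + 0 = 8, q_0 = 8*0 + 1 = 1.
  i=1: a_1=1, p_1 = 1*8 + 1 = 9, q_1 = 1*1 + 0 = 1.
  i=2: a_2=1, p_2 = 1*9 + 8 = 17, q_2 = 1*1 + 1 = 2.
  i=3: a_3=1, p_3 = 1*17 + 9 = 26, q_3 = 1*2 + 1 = 3.
  i=4: a_4=4, p_4 = 4*26 + 17 = 121, q_4 = 4*3 + 2 = 14.
  i=5: a_5=1, p_5 = 1*121 + 26 = 147, q_5 = 1*14 + 3 = 17.
  i=6: a_6=8, p_6 = 8*147 + 121 = 1297, q_6 = 8*17 + 14 = 150.
q_6 = 150 > 76, so the last convergent with denominator <= 76 is p_5/q_5 = 147/17.
The closest fraction with denominator <= 76 is either p_5/q_5 or the intermediate fraction (k*p_5 + p_4)/(k*q_5 + q_4) with the largest k >= 1 whose denominator stays <= 76; these approach x as k grows, and every other convergent or intermediate fraction in range is farther away.
Largest k: floor((76 - q_4)/q_5) = floor((76 - 14)/17) = 3.
That gives (3*147 + 121)/(3*17 + 14) = 562/65.
Compare the errors: |x - 147/17| = |1297*17 - 147*150|/(150*17) = 1/2550, and |x - 562/65| = |1297*65 - 562*150|/(150*65) = 5/9750.
Cross-multiplying, 1*9750 = 9750 < 12750 = 5*2550, so 1/2550 is smaller: the convergent 147/17 is closer to x than 562/65.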